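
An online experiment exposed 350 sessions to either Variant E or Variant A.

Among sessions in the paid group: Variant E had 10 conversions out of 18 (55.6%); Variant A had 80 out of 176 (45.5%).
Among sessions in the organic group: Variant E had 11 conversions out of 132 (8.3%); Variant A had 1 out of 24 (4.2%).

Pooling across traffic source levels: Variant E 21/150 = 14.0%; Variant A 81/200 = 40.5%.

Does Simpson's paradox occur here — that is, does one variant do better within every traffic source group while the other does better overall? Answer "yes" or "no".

yes

Within each traffic source level (paid 55.6% vs 45.5%; organic 8.3% vs 4.2%), Variant E has the higher rate every time. Pooled: 14.0% vs 40.5% — Variant A has the higher rate overall. The two comparisons disagree.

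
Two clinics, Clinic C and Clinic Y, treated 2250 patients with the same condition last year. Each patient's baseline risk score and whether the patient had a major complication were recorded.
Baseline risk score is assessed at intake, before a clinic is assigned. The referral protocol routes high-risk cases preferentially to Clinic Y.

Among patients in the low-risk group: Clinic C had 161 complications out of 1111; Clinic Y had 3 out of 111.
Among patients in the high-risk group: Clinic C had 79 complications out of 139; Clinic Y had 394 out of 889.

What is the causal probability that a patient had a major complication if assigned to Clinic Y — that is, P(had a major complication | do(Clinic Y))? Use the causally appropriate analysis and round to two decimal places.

Clinic Y is lower inside every baseline risk score stratum but Clinic C is lower in aggregate. Whether to stratify depends on how baseline risk score relates to the clinic.
Baseline risk score satisfies the back-door criterion: it is not a descendant of the clinic, and it blocks the spurious path from clinic to outcome. Adjusting for it (i.e., using the within-baseline risk score rates) gives the causal effect.
Standardising Clinic Y to the population baseline risk score mix: 0.543·3/111 + 0.457·394/889 = 0.217.

0.22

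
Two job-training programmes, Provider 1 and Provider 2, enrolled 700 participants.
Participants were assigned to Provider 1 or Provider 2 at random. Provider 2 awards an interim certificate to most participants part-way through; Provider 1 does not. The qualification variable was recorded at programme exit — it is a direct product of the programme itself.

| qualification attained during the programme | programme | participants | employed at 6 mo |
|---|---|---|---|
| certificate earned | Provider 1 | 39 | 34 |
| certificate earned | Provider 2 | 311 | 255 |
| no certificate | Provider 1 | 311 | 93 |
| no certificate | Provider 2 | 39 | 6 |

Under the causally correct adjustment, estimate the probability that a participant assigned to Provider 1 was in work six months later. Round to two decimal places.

The qualification attained during the programme-specific comparison favours Provider 1 throughout, but the pooled figures favour Provider 2. The question is whether to condition on qualification attained during the programme.
The distribution of qualification attained during the programme is itself part of what the programme does — it is an intermediate outcome. Holding it fixed would remove that part of the effect; the total effect is the pooled difference.
So P(outcome | do(Provider 1)) is just the pooled rate for Provider 1: 127/350 = 0.363.

0.36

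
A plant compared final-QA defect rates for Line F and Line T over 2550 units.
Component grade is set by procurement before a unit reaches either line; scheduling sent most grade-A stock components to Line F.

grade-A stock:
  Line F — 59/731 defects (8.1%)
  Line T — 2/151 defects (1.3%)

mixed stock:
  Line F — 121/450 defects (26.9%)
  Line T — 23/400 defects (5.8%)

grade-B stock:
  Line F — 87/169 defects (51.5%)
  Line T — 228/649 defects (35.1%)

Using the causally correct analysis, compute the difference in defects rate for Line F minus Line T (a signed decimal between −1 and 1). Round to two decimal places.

Nothing the line does changes component grade; the imbalance is an allocation artefact. With component grade also predicting the outcome, the pooled figure is confounded, and the within-stratum comparison is the causal one.
Adjusting over the population distribution of component grade: 0.346·(0.081−0.013) + 0.333·(0.269−0.058) + 0.321·(0.515−0.351) = +0.146.

+0.15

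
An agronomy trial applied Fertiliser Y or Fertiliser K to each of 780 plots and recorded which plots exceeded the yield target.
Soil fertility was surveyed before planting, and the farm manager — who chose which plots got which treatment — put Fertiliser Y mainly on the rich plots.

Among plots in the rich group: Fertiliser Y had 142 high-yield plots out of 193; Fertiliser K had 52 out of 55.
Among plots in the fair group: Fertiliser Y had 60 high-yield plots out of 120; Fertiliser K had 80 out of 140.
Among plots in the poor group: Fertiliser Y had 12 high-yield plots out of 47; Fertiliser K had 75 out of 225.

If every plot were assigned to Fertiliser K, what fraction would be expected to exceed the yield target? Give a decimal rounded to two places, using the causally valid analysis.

0.61

Fertiliser K is higher inside every soil fertility stratum but Fertiliser Y is higher in aggregate. Whether to stratify depends on how soil fertility relates to the fertiliser.
Here soil fertility is a common cause — it drives both which fertiliser a case falls under and the outcome. The crude comparison mixes populations; the stratum-specific rates are the causally relevant ones.
Standardising Fertiliser K to the population soil fertility mix: 0.318·52/55 + 0.333·80/140 + 0.349·75/225 = 0.607.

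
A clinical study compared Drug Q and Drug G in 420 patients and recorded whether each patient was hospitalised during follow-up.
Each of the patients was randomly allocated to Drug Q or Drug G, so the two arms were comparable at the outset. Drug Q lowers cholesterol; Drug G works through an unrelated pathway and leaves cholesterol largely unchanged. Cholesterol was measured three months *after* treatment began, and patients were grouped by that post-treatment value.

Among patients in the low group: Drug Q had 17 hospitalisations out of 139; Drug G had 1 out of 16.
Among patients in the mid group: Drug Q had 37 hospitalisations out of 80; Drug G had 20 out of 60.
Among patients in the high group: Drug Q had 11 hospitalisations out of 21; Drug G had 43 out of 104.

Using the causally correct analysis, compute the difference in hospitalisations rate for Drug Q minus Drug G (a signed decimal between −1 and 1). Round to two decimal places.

-0.08

The cholesterol-specific comparison favours Drug G throughout, but the pooled figures favour Drug Q. The question is whether to condition on cholesterol.
The distribution of cholesterol is itself part of what the drug does — it is an intermediate outcome. Holding it fixed would remove that part of the effect; the total effect is the pooled difference.
The causal difference is the pooled difference: 0.271 − 0.356 = -0.085.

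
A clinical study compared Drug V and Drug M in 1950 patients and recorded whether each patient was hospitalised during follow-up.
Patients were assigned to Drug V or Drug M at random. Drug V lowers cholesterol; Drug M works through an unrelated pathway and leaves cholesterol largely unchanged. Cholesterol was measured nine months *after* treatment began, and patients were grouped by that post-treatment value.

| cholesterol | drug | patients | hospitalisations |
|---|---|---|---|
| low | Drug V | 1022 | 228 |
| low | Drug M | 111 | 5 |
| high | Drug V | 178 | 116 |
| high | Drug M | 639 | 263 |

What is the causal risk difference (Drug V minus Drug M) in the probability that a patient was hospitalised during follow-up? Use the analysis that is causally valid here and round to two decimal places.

Because the drug influences cholesterol, cholesterol is a post-treatment mediator, not a confounder. Stratifying on it would bias the estimate; the causal effect is the crude pooled difference.
The causal difference is the pooled difference: 0.287 − 0.357 = -0.071.

-0.07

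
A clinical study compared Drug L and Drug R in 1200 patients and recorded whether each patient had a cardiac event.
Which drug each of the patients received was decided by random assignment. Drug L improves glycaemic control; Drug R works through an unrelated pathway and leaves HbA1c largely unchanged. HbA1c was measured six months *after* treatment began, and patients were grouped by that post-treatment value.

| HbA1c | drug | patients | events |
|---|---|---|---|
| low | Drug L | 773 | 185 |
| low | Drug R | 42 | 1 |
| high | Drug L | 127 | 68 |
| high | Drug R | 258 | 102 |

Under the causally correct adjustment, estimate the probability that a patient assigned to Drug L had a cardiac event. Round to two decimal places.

HbA1c here is a post-treatment variable shaped by the drug; conditioning on it would introduce bias rather than remove it. The overall comparison is the causal one.
So P(outcome | do(Drug L)) is just the pooled rate for Drug L: 253/900 = 0.281.

0.28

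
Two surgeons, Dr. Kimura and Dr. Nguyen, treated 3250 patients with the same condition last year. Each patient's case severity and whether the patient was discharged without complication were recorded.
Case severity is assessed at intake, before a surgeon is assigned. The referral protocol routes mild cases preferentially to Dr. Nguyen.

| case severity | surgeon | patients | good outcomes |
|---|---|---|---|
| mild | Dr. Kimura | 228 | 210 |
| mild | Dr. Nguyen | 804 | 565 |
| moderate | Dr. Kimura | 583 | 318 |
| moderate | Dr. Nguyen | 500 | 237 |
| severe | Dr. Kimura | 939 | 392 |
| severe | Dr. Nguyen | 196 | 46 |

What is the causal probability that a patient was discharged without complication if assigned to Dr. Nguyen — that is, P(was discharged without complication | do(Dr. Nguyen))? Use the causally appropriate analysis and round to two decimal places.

The case severity-specific comparison favours Dr. Kimura throughout, but the pooled figures favour Dr. Nguyen. The question is whether to condition on case severity.
Nothing the surgeon does changes case severity; the imbalance is an allocation artefact. With case severity also predicting the outcome, the pooled figure is confounded, and the within-stratum comparison is the causal one.
Standardising Dr. Nguyen to the population case severity mix: 0.318·565/804 + 0.333·237/500 + 0.349·46/196 = 0.463.

0.46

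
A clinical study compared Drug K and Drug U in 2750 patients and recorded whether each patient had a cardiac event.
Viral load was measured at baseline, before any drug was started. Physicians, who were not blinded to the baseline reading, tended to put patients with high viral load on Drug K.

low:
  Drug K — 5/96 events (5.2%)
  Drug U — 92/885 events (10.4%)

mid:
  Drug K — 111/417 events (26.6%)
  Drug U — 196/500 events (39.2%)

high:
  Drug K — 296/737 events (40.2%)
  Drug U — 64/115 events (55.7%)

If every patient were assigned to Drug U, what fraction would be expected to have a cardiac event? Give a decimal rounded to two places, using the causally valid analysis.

0.34

Nothing the drug does changes viral load; the imbalance is an allocation artefact. With viral load also predicting the outcome, the pooled figure is confounded, and the within-stratum comparison is the causal one.
Standardising Drug U to the population viral load mix: 0.357·92/885 + 0.333·196/500 + 0.310·64/115 = 0.340.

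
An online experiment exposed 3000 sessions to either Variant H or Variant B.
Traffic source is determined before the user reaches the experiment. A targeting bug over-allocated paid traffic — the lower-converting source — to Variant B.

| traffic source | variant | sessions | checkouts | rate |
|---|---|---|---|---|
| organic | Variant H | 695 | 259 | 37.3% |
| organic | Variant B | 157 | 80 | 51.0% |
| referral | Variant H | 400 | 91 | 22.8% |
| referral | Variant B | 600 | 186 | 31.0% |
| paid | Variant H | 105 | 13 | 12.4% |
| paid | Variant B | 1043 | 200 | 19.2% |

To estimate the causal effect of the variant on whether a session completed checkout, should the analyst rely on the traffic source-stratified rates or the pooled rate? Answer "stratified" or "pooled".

stratified

Traffic source satisfies the back-door criterion: it is not a descendant of the variant, and it blocks the spurious path from variant to outcome. Adjusting for it (i.e., using the within-traffic source rates) gives the causal effect.
Within each level — organic: 37.3% vs 51.0%; referral: 22.8% vs 31.0%; paid: 12.4% vs 19.2% — Variant B is higher every time.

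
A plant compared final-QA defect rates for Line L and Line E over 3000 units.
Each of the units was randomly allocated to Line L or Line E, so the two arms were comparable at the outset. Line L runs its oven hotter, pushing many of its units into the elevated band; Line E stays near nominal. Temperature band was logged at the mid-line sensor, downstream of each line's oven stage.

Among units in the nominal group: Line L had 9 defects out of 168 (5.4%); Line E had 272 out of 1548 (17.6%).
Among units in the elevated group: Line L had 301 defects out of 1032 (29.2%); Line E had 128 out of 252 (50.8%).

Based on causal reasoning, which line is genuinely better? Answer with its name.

In-process temperature band is recorded after the line and is itself shifted by it — it sits on the causal path from line to outcome. Conditioning on a mediator would strip out part of the effect we want; the pooled comparison gives the total causal effect.
Pooled: Line L 25.8% vs Line E 22.2%; Line E is lower overall.

Line E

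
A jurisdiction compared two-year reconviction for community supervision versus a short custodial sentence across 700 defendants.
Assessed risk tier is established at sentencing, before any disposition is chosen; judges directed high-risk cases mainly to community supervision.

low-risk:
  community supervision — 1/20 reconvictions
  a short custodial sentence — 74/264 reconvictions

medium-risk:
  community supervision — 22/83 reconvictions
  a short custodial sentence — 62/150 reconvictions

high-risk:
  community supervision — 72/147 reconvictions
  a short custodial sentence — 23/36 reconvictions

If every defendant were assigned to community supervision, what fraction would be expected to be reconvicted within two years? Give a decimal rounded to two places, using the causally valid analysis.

0.24

The imbalance in assessed risk tier arose from how defendants were allocated, not from anything the disposition did; and assessed risk tier independently affects the outcome. The pooled gap is confounded — condition on assessed risk tier.
Standardising community supervision to the population assessed risk tier mix: 0.406·1/20 + 0.333·22/83 + 0.261·72/147 = 0.237.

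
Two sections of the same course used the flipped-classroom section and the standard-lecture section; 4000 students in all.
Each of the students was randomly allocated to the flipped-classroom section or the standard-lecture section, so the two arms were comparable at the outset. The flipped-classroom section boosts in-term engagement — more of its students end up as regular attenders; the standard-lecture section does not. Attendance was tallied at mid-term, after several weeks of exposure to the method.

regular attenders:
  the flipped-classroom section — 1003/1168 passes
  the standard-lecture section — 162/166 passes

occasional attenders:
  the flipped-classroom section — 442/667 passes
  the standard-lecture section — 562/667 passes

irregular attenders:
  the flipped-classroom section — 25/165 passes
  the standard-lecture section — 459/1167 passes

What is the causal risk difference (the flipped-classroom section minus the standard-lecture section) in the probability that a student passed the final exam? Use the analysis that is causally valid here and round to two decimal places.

+0.14

Within every mid-term attendance level the standard-lecture section has the higher rate, yet pooled the flipped-classroom section does — Simpson's reversal.
Stratifying would compare teaching methods among students the teaching methods themselves sorted into mid-term attendance groups — a form of selection on an intermediate. The unconditioned pooled rates give the total causal effect.
The causal difference is the pooled difference: 0.735 − 0.592 = +0.143.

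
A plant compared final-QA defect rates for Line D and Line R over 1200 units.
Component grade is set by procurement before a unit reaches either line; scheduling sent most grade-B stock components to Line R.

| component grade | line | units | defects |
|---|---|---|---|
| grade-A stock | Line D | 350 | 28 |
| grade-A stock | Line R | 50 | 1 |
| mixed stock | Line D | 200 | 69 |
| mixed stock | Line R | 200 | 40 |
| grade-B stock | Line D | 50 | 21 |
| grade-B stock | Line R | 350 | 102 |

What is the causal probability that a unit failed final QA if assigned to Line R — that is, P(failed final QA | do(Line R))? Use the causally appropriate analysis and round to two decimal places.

0.17

Component grade is set before the line has any effect — it is not caused by the line — and it independently drives the outcome. That makes it a confounder, so the causal comparison is within component grade levels.
Standardising Line R to the population component grade mix: 0.333·1/50 + 0.333·40/200 + 0.333·102/350 = 0.170.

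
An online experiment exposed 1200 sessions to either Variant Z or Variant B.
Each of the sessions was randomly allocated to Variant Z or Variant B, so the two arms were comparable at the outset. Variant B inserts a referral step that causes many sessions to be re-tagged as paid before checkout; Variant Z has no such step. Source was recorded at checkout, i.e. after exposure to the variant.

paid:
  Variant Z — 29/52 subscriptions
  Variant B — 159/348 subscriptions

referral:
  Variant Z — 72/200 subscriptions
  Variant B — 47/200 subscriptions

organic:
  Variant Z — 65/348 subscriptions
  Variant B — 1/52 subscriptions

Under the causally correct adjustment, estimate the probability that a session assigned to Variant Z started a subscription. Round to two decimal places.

0.28

Traffic source lies on the pathway variant → traffic source → outcome, so adjusting for it blocks the indirect effect. For the total causal effect of variant, use the unadjusted pooled rates.
So P(outcome | do(Variant Z)) is just the pooled rate for Variant Z: 166/600 = 0.277.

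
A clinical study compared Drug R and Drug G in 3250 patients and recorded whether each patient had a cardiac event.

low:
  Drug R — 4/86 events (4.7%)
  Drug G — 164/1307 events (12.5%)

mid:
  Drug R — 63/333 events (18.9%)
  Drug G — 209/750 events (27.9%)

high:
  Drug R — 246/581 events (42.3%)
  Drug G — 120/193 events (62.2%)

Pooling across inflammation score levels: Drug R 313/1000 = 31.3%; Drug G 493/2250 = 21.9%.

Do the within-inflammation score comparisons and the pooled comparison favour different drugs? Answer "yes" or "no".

yes

Within each inflammation score level (low 4.7% vs 12.5%; mid 18.9% vs 27.9%; high 42.3% vs 62.2%), Drug R has the lower rate every time. Pooled: 31.3% vs 21.9% — Drug G has the lower rate overall. The two comparisons disagree.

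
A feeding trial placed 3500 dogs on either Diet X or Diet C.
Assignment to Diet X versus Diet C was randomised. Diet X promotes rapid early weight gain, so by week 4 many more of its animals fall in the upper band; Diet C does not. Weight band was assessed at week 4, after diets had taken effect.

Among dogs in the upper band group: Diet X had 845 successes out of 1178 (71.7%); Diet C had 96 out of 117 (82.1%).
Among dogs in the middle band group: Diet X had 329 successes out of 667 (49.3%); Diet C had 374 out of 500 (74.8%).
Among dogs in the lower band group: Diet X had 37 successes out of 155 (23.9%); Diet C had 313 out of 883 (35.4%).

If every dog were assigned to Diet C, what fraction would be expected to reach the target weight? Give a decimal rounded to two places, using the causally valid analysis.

Because the diet influences week-4 weight band, week-4 weight band is a post-treatment mediator, not a confounder. Stratifying on it would bias the estimate; the causal effect is the crude pooled difference.
So P(outcome | do(Diet C)) is just the pooled rate for Diet C: 783/1500 = 0.522.

0.52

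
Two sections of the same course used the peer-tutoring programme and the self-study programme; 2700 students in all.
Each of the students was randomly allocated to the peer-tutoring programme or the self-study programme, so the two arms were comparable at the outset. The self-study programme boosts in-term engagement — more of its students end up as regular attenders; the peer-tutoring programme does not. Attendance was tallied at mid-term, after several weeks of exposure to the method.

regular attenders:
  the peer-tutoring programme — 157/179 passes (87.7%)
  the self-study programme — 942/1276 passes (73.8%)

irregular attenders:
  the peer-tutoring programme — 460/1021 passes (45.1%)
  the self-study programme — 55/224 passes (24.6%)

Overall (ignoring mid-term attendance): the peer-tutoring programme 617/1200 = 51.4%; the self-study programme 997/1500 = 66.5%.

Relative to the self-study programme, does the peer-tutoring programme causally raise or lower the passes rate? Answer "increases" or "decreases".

The stratified and pooled comparisons disagree (the peer-tutoring programme wins within each mid-term attendance; the self-study programme wins overall), so the answer turns on the causal role of mid-term attendance.
Mid-term attendance is recorded after the teaching method and is itself shifted by it — it sits on the causal path from teaching method to outcome. Conditioning on a mediator would strip out part of the effect we want; the pooled comparison gives the total causal effect.
Pooled: the peer-tutoring programme 51.4% vs the self-study programme 66.5%; the self-study programme is higher overall.

decreases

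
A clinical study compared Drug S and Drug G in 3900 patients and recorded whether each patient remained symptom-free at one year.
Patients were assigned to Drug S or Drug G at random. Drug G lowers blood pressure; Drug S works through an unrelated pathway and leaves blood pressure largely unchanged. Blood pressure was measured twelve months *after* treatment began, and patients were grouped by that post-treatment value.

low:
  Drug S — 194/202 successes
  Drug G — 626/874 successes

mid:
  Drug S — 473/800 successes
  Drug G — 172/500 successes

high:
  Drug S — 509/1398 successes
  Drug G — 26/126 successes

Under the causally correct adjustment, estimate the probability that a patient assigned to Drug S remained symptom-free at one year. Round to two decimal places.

Blood pressure here is a post-treatment variable shaped by the drug; conditioning on it would introduce bias rather than remove it. The overall comparison is the causal one.
So P(outcome | do(Drug S)) is just the pooled rate for Drug S: 1176/2400 = 0.490.

0.49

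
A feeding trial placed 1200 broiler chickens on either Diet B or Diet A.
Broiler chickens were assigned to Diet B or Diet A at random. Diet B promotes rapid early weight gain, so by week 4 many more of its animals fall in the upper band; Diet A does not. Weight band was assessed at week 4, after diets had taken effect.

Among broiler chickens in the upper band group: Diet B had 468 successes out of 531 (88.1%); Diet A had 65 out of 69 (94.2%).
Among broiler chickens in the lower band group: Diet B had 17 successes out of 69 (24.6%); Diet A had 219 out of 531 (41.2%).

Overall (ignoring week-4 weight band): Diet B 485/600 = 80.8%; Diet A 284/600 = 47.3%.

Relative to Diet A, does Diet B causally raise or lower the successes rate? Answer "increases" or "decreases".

Week-4 weight band here is a post-treatment variable shaped by the diet; conditioning on it would introduce bias rather than remove it. The overall comparison is the causal one.
Pooled: Diet B 80.8% vs Diet A 47.3%; Diet B is higher overall.

increases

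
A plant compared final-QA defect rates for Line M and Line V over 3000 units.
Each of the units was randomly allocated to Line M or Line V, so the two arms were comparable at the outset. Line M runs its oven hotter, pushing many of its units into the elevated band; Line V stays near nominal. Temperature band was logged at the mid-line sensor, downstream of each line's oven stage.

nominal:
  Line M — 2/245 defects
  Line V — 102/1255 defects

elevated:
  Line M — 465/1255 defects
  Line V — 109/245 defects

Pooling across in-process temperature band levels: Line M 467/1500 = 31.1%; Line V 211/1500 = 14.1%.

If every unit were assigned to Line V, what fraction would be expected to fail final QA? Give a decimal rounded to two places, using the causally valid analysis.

The in-process temperature band-specific comparison favours Line M throughout, but the pooled figures favour Line V. The question is whether to condition on in-process temperature band.
Stratifying would compare lines among units the lines themselves sorted into in-process temperature band groups — a form of selection on an intermediate. The unconditioned pooled rates give the total causal effect.
So P(outcome | do(Line V)) is just the pooled rate for Line V: 211/1500 = 0.141.

0.14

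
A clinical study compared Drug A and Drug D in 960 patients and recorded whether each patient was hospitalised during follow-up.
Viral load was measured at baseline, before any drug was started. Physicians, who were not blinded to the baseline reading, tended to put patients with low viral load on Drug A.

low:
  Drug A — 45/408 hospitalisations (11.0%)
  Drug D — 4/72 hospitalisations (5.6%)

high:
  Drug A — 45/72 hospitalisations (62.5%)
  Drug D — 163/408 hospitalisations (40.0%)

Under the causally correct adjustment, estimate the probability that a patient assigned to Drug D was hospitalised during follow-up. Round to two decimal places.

Viral load differs across drugs for reasons unrelated to any effect of the drug itself, and it separately predicts the outcome — a classic confounder. We must compare within viral load levels.
Standardising Drug D to the population viral load mix: 0.500·4/72 + 0.500·163/408 = 0.228.

0.23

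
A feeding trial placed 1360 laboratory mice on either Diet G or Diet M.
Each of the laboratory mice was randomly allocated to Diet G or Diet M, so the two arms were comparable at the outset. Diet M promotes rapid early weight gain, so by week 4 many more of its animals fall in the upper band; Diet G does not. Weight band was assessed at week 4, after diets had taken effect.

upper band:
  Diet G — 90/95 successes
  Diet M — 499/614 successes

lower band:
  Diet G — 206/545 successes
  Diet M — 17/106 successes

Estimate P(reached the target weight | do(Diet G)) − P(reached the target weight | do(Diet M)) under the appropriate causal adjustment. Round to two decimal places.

The stratified and pooled comparisons disagree (Diet G wins within each week-4 weight band; Diet M wins overall), so the answer turns on the causal role of week-4 weight band.
Stratifying would compare diets among laboratory mice the diets themselves sorted into week-4 weight band groups — a form of selection on an intermediate. The unconditioned pooled rates give the total causal effect.
The causal difference is the pooled difference: 0.463 − 0.717 = -0.254.

-0.25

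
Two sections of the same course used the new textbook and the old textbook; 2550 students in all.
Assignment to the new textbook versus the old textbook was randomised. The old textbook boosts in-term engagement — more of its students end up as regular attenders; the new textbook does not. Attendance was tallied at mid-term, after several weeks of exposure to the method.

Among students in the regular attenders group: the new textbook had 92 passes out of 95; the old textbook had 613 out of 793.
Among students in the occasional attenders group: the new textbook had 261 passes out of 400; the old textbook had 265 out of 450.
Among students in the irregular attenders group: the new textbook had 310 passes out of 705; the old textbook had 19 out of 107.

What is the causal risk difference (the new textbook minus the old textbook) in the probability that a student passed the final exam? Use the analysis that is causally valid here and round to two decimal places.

The stratified and pooled comparisons disagree (the new textbook wins within each mid-term attendance; the old textbook wins overall), so the answer turns on the causal role of mid-term attendance.
Mid-term attendance lies on the pathway teaching method → mid-term attendance → outcome, so adjusting for it blocks the indirect effect. For the total causal effect of teaching method, use the unadjusted pooled rates.
The causal difference is the pooled difference: 0.552 − 0.664 = -0.112.

-0.11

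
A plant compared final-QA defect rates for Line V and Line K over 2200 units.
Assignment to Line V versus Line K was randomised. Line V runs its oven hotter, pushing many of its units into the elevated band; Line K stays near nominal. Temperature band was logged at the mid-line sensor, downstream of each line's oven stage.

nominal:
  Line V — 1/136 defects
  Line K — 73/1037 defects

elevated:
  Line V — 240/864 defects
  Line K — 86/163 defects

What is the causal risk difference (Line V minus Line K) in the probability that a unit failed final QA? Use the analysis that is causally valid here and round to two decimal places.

Line V is lower inside every in-process temperature band stratum but Line K is lower in aggregate. Whether to stratify depends on how in-process temperature band relates to the line.
Stratifying would compare lines among units the lines themselves sorted into in-process temperature band groups — a form of selection on an intermediate. The unconditioned pooled rates give the total causal effect.
The causal difference is the pooled difference: 0.241 − 0.133 = +0.108.

+0.11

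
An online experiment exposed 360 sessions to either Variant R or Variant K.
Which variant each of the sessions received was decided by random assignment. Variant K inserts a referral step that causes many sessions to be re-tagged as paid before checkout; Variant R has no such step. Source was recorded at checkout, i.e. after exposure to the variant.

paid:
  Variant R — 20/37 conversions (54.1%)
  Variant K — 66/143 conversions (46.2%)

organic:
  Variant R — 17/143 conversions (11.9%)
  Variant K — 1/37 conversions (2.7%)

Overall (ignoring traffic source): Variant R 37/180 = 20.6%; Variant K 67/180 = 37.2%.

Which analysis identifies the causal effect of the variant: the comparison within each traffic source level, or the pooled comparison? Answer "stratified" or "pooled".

pooled

Traffic source is downstream of the variant. One should not condition on a consequence of treatment, so the overall rates are the right comparison.
Pooled: Variant R 20.6% vs Variant K 37.2%; Variant K is higher overall.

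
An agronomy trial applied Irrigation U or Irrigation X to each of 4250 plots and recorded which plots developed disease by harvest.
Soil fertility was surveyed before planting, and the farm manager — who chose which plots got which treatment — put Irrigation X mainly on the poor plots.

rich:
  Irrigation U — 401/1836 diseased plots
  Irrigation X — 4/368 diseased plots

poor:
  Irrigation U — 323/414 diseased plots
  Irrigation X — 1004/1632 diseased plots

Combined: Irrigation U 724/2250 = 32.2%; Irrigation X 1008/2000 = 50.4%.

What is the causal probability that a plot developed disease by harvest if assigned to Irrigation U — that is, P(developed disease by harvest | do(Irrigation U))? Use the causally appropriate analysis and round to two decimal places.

The stratified and pooled comparisons disagree (Irrigation X wins within each soil fertility; Irrigation U wins overall), so the answer turns on the causal role of soil fertility.
Here soil fertility is a common cause — it drives both which irrigation a case falls under and the outcome. The crude comparison mixes populations; the stratum-specific rates are the causally relevant ones.
Standardising Irrigation U to the population soil fertility mix: 0.519·401/1836 + 0.481·323/414 = 0.489.

0.49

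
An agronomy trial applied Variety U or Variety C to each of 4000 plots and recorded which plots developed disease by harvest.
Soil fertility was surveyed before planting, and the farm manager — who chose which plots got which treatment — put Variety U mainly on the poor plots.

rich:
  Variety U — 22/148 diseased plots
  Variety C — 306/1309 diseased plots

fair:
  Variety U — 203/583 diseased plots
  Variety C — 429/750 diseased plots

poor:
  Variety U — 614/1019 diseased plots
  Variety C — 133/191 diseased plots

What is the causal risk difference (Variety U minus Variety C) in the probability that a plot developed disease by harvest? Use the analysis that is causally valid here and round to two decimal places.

-0.13

Nothing the variety does changes soil fertility; the imbalance is an allocation artefact. With soil fertility also predicting the outcome, the pooled figure is confounded, and the within-stratum comparison is the causal one.
Adjusting over the population distribution of soil fertility: 0.364·(0.149−0.234) + 0.333·(0.348−0.572) + 0.302·(0.603−0.696) = -0.134.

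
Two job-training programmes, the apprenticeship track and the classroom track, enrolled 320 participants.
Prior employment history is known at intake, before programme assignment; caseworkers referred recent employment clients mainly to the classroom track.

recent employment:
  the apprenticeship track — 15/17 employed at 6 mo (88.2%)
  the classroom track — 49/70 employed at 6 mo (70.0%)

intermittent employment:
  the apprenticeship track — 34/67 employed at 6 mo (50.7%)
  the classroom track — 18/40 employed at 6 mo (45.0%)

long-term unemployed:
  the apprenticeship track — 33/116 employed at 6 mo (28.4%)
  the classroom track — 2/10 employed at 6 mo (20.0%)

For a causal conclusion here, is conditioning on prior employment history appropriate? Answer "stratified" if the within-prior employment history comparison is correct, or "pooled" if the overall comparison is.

Since prior employment history is a pre-existing factor (not a product of the programme) and it affects the outcome on its own, it is a confounder. The stratified rates, not the pooled rate, identify the causal effect.
Within each level — recent employment: 88.2% vs 70.0%; intermittent employment: 50.7% vs 45.0%; long-term unemployed: 28.4% vs 20.0% — the apprenticeship track is higher every time.

stratified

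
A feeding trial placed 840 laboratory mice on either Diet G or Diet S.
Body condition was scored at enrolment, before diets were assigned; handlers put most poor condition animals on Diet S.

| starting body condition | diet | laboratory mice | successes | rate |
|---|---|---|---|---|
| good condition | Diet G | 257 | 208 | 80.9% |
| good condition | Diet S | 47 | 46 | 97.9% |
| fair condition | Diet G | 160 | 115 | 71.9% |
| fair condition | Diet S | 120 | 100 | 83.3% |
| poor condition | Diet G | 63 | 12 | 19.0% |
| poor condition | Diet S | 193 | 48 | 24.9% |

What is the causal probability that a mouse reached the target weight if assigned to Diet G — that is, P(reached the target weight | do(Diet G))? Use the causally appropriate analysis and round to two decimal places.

Diet S is higher inside every starting body condition stratum but Diet G is higher in aggregate. Whether to stratify depends on how starting body condition relates to the diet.
Since starting body condition is a pre-existing factor (not a product of the diet) and it affects the outcome on its own, it is a confounder. The stratified rates, not the pooled rate, identify the causal effect.
Standardising Diet G to the population starting body condition mix: 0.362·208/257 + 0.333·115/160 + 0.305·12/63 = 0.591.

0.59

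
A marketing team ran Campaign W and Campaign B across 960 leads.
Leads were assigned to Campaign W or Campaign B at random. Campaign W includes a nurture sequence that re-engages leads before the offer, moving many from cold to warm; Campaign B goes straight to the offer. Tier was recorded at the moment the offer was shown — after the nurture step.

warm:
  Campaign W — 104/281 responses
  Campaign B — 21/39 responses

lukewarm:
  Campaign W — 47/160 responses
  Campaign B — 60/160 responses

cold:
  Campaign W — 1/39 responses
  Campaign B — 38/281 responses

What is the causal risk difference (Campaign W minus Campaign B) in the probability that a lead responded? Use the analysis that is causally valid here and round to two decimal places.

Campaign B is higher inside every engagement tier stratum but Campaign W is higher in aggregate. Whether to stratify depends on how engagement tier relates to the campaign.
Engagement tier lies on the pathway campaign → engagement tier → outcome, so adjusting for it blocks the indirect effect. For the total causal effect of campaign, use the unadjusted pooled rates.
The causal difference is the pooled difference: 0.317 − 0.248 = +0.069.

+0.07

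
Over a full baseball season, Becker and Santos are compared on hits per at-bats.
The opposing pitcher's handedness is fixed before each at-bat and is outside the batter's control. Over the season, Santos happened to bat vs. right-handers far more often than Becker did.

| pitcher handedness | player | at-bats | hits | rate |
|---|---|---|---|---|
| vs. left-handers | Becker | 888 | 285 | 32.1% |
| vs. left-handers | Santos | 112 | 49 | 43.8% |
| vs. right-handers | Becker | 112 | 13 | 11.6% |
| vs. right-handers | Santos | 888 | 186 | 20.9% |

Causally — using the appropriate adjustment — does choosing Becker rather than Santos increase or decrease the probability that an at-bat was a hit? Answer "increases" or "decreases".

decreases

The stratified and pooled comparisons disagree (Santos wins within each pitcher handedness; Becker wins overall), so the answer turns on the causal role of pitcher handedness.
Nothing the player does changes pitcher handedness; the imbalance is an allocation artefact. With pitcher handedness also predicting the outcome, the pooled figure is confounded, and the within-stratum comparison is the causal one.
Within each level — vs. left-handers: 32.1% vs 43.8%; vs. right-handers: 11.6% vs 20.9% — Santos is higher every time.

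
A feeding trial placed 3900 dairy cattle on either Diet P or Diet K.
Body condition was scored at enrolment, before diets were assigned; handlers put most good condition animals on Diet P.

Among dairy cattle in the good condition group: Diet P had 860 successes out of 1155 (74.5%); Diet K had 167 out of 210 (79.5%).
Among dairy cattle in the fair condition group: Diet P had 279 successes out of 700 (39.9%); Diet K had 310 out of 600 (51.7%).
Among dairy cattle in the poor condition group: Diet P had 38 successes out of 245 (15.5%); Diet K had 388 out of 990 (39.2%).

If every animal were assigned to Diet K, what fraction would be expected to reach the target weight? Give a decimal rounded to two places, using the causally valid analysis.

0.57

Diet K is higher inside every starting body condition stratum but Diet P is higher in aggregate. Whether to stratify depends on how starting body condition relates to the diet.
Starting body condition satisfies the back-door criterion: it is not a descendant of the diet, and it blocks the spurious path from diet to outcome. Adjusting for it (i.e., using the within-starting body condition rates) gives the causal effect.
Standardising Diet K to the population starting body condition mix: 0.350·167/210 + 0.333·310/600 + 0.317·388/990 = 0.575.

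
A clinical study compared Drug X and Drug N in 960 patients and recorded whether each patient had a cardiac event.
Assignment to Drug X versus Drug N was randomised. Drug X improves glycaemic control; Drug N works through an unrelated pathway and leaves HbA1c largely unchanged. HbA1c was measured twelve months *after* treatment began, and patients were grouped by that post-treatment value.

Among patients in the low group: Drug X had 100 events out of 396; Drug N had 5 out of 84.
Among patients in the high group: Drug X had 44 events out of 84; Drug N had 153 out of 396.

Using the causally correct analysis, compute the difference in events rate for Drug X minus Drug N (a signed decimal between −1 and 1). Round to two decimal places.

Drug N is lower inside every HbA1c stratum but Drug X is lower in aggregate. Whether to stratify depends on how HbA1c relates to the drug.
HbA1c is recorded after the drug and is itself shifted by it — it sits on the causal path from drug to outcome. Conditioning on a mediator would strip out part of the effect we want; the pooled comparison gives the total causal effect.
The causal difference is the pooled difference: 0.300 − 0.329 = -0.029.

-0.03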